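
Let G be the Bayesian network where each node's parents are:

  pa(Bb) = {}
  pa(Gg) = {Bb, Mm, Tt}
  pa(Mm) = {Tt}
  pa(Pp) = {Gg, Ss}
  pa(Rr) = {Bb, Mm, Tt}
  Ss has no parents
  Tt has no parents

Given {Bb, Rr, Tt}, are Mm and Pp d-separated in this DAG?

We examine all 5 paths between Mm and Pp:
Path 1: Mm → Rr ← Bb → Gg → Pp
  Bb is a fork here and Bb is conditioned on, so the path is blocked at Bb.
Path 2: Mm → Rr ← Tt → Gg → Pp
  Tt is a fork here and Tt is conditioned on, so the path is blocked at Tt.
Path 3: Mm ← Tt → Rr ← Bb → Gg → Pp
  Tt is a fork here and Tt is conditioned on, so the path is blocked at Tt.
Path 4: Mm ← Tt → Gg → Pp
  Tt is a fork here and Tt is conditioned on, so the path is blocked at Tt.
Path 5: Mm → Gg → Pp
  Gg is a chain and Gg is not conditioned on — no node blocks this path, so it is active.
At least one path is unblocked, so d-separation fails.

No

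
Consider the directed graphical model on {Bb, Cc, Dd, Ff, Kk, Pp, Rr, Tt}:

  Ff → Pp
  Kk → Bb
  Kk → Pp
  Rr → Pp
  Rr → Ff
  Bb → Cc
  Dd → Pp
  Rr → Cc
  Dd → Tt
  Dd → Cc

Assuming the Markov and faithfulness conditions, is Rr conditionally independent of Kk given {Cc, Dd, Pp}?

There are 6 undirected paths between Rr and Kk; checking each against the conditioning set {Cc, Dd, Pp}:
Path 1: Rr → Pp ← Dd → Cc ← Bb ← Kk
  Dd is a fork here and Dd is conditioned on, so the path is blocked at Dd.
Path 2: Rr → Pp ← Kk
  Pp is a collider and Pp is conditioned on, which opens it — no node blocks this path, so it is active.
Path 3: Rr → Ff → Pp ← Dd → Cc ← Bb ← Kk
  Dd is a fork here and Dd is conditioned on, so the path is blocked at Dd.
Path 4: Rr → Ff → Pp ← Kk
  Ff is a chain and Ff is not conditioned on; Pp is a collider and Pp is conditioned on, which opens it — no node blocks this path, so it is active.
Path 5: Rr → Cc ← Dd → Pp ← Kk
  Dd is a fork here and Dd is conditioned on, so the path is blocked at Dd.
Path 6: Rr → Cc ← Bb ← Kk
  Cc is a collider and Cc is conditioned on, which opens it; Bb is a chain and Bb is not conditioned on — no node blocks this path, so it is active.
Because an active path exists, Rr and Kk are not d-separated.

No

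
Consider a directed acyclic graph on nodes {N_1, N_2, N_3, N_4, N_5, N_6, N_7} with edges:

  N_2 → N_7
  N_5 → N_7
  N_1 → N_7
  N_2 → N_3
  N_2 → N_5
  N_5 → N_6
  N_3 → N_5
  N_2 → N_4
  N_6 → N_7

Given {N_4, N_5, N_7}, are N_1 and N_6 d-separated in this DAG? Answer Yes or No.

Enumerating the 4 paths from N_1 to N_6 and testing each for blocking by {N_4, N_5, N_7}:
Path 1: N_1 → N_7 ← N_6
  N_7 is a collider and N_7 is conditioned on, which opens it — no node blocks this path, so it is active.
Path 2: N_1 → N_7 ← N_5 → N_6
  N_5 is a fork here and N_5 is conditioned on, so the path is blocked at N_5.
Path 3: N_1 → N_7 ← N_2 → N_5 → N_6
  N_5 is a chain here and N_5 is conditioned on, so the path is blocked at N_5.
Path 4: N_1 → N_7 ← N_2 → N_3 → N_5 → N_6
  N_5 is a chain here and N_5 is conditioned on, so the path is blocked at N_5.
At least one path is unblocked, so d-separation fails.

No — N_1 and N_6 are not d-separated given {N_4, N_5, N_7}.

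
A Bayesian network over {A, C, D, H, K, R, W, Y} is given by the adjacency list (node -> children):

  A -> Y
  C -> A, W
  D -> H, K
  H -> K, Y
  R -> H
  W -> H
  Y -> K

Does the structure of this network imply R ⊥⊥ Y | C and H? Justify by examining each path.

Enumerating the 4 paths from R to Y and testing each for blocking by {C, H}:
Path 1: R → H → Y
  H is a chain here and H is conditioned on, so the path is blocked at H.
Path 2: R → H ← W ← C → A → Y
  C is a fork here and C is conditioned on, so the path is blocked at C.
Path 3: R → H ← D → K ← Y
  K is a collider here and neither K nor any of its descendants is conditioned on, so the collider stays closed — the path is blocked at K.
Path 4: R → H → K ← Y
  H is a chain here and H is conditioned on, so the path is blocked at H.
Every path is blocked, so R and Y are d-separated given {C, H}.

Yes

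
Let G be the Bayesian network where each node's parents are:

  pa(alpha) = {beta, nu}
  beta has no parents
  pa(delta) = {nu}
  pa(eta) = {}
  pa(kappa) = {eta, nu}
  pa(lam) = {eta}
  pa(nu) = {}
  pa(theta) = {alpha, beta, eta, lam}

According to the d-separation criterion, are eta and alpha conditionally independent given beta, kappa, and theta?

Enumerating the 5 paths from eta to alpha and testing each for blocking by {beta, kappa, theta}:
Path 1: eta → lam → theta ← alpha
  lam is a chain and lam is not conditioned on; theta is a collider and theta is conditioned on, which opens it — no node blocks this path, so it is active.
Path 2: eta → lam → theta ← beta → alpha
  beta is a fork here and beta is conditioned on, so the path is blocked at beta.
Path 3: eta → theta ← alpha
  theta is a collider and theta is conditioned on, which opens it — no node blocks this path, so it is active.
Path 4: eta → theta ← beta → alpha
  beta is a fork here and beta is conditioned on, so the path is blocked at beta.
Path 5: eta → kappa ← nu → alpha
  kappa is a collider and kappa is conditioned on, which opens it; nu is a fork and nu is not conditioned on — no node blocks this path, so it is active.
At least one path is unblocked, so d-separation fails.

No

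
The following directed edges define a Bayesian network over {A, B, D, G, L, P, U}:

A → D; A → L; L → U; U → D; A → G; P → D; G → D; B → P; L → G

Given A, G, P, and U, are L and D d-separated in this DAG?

Yes

Enumerating the 5 paths from L to D and testing each for blocking by {A, G, P, U}:
Path 1: L → G ← A → D
  A is a fork here and A is conditioned on, so the path is blocked at A.
Path 2: L → G → D
  G is a chain here and G is conditioned on, so the path is blocked at G.
Path 3: L ← A → G → D
  A is a fork here and A is conditioned on, so the path is blocked at A.
Path 4: L ← A → D
  A is a fork here and A is conditioned on, so the path is blocked at A.
Path 5: L → U → D
  U is a chain here and U is conditioned on, so the path is blocked at U.
Every path is blocked, so L and D are d-separated given {A, G, P, U}.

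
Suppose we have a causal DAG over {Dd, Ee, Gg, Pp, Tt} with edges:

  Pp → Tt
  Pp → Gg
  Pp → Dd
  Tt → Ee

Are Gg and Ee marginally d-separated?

No

The only undirected path from Gg to Ee is:
  1. Gg ← Pp → Tt → Ee — Pp:fork[open]; Tt:chain[open] ⇒ active
At least one path is unblocked, so d-separation fails.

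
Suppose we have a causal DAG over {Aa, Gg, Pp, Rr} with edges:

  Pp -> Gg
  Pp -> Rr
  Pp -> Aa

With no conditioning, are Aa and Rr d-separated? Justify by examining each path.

No — Aa and Rr are not d-separated given ∅.

Only one path connects Aa and Rr:
Path 1: Aa ← Pp → Rr
  Pp is a fork and Pp is not conditioned on — no node blocks this path, so it is active.
Since the path Aa ← Pp → Rr is active, Aa and Rr are not d-separated given ∅.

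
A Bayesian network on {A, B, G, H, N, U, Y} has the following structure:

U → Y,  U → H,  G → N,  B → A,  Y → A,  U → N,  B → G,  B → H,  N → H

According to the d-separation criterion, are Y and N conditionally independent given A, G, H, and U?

We examine all 6 paths between Y and N:
Path 1: Y → A ← B → G → N
  G is a chain here and G is conditioned on, so the path is blocked at G.
Path 2: Y → A ← B → H ← U → N
  U is a fork here and U is conditioned on, so the path is blocked at U.
Path 3: Y → A ← B → H ← N
  A is a collider and A is conditioned on, which opens it; B is a fork and B is not conditioned on; H is a collider and H is conditioned on, which opens it — no node blocks this path, so it is active.
Path 4: Y ← U → H ← N
  U is a fork here and U is conditioned on, so the path is blocked at U.
Path 5: Y ← U → H ← B → G → N
  U is a fork here and U is conditioned on, so the path is blocked at U.
Path 6: Y ← U → N
  U is a fork here and U is conditioned on, so the path is blocked at U.
Because an active path exists, Y and N are not d-separated.

No — Y and N are not d-separated given {A, G, H, U}.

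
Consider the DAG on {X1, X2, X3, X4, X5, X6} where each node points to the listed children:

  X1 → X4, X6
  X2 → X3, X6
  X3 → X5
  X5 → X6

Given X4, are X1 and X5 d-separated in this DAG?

2 paths connect X1 and X5; each must be blocked for d-separation to hold:
  1. X1 → X6 ← X5 — X6:collider[blocks] ⇒ blocked
  2. X1 → X6 ← X2 → X3 → X5 — X6:collider[blocks]; X2:fork[open]; X3:chain[open] ⇒ blocked
All paths are blocked; X1 ⊥ X5 | {X4} holds.

Yes — X1 and X5 are d-separated given {X4}.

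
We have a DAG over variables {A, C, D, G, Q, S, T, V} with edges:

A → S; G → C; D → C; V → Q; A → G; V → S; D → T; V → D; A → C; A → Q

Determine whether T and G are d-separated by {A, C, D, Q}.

Yes

Enumerating the 6 paths from T to G and testing each for blocking by {A, C, D, Q}:
Path 1: T ← D ← V → S ← A → C ← G
  D is a chain here and D is conditioned on, so the path is blocked at D.
Path 2: T ← D ← V → S ← A → G
  D is a chain here and D is conditioned on, so the path is blocked at D.
Path 3: T ← D ← V → Q ← A → C ← G
  D is a chain here and D is conditioned on, so the path is blocked at D.
Path 4: T ← D ← V → Q ← A → G
  D is a chain here and D is conditioned on, so the path is blocked at D.
Path 5: T ← D → C ← A → G
  D is a fork here and D is conditioned on, so the path is blocked at D.
Path 6: T ← D → C ← G
  D is a fork here and D is conditioned on, so the path is blocked at D.
All paths are blocked; T ⊥ G | {A, C, D, Q} holds.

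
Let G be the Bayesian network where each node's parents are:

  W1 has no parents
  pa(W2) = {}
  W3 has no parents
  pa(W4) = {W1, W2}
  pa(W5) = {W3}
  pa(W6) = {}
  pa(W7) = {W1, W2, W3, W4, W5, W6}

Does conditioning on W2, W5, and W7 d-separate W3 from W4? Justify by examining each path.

Enumerating the 6 paths from W3 to W4 and testing each for blocking by {W2, W5, W7}:
Path 1: W3 → W7 ← W1 → W4
  W7 is a collider and W7 is conditioned on, which opens it; W1 is a fork and W1 is not conditioned on — no node blocks this path, so it is active.
Path 2: W3 → W7 ← W4
  W7 is a collider and W7 is conditioned on, which opens it — no node blocks this path, so it is active.
Path 3: W3 → W7 ← W2 → W4
  W2 is a fork here and W2 is conditioned on, so the path is blocked at W2.
Path 4: W3 → W5 → W7 ← W1 → W4
  W5 is a chain here and W5 is conditioned on, so the path is blocked at W5.
Path 5: W3 → W5 → W7 ← W4
  W5 is a chain here and W5 is conditioned on, so the path is blocked at W5.
Path 6: W3 → W5 → W7 ← W2 → W4
  W5 is a chain here and W5 is conditioned on, so the path is blocked at W5.
Since the path W3 → W7 ← W1 → W4 is active, W3 and W4 are not d-separated given {W2, W5, W7}.

No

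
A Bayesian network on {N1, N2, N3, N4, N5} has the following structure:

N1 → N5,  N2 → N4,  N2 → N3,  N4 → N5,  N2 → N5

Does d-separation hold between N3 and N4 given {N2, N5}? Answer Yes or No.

There are 2 undirected paths between N3 and N4; checking each against the conditioning set {N2, N5}:
  1. N3 ← N2 → N4 — N2:fork[blocks] ⇒ blocked
  2. N3 ← N2 → N5 ← N4 — N2:fork[blocks]; N5:collider[open] ⇒ blocked
All paths are blocked; N3 ⊥ N4 | {N2, N5} holds.

Yes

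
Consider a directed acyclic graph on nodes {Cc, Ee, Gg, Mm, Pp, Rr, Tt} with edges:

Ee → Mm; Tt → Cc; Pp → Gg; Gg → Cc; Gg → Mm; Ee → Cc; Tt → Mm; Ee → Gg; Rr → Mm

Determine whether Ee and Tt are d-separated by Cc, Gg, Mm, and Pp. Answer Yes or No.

There are 6 undirected paths between Ee and Tt; checking each against the conditioning set {Cc, Gg, Mm, Pp}:
Path 1: Ee → Gg → Mm ← Tt
  Gg is a chain here and Gg is conditioned on, so the path is blocked at Gg.
Path 2: Ee → Gg → Cc ← Tt
  Gg is a chain here and Gg is conditioned on, so the path is blocked at Gg.
Path 3: Ee → Mm ← Tt
  Mm is a collider and Mm is conditioned on, which opens it — no node blocks this path, so it is active.
Path 4: Ee → Mm ← Gg → Cc ← Tt
  Gg is a fork here and Gg is conditioned on, so the path is blocked at Gg.
Path 5: Ee → Cc ← Tt
  Cc is a collider and Cc is conditioned on, which opens it — no node blocks this path, so it is active.
Path 6: Ee → Cc ← Gg → Mm ← Tt
  Gg is a fork here and Gg is conditioned on, so the path is blocked at Gg.
Because an active path exists, Ee and Tt are not d-separated.

No — Ee and Tt are not d-separated given {Cc, Gg, Mm, Pp}.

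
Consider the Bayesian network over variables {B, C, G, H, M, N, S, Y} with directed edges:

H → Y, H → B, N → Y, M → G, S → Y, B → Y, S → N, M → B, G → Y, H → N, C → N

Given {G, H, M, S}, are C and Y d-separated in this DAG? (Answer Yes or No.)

No

Enumerating the 5 paths from C to Y and testing each for blocking by {G, H, M, S}:
Path 1: C → N ← S → Y
  N is a collider here and neither N nor any of its descendants is conditioned on, so the collider stays closed — the path is blocked at N.
Path 2: C → N → Y
  N is a chain and N is not conditioned on — no node blocks this path, so it is active.
Path 3: C → N ← H → Y
  N is a collider here and neither N nor any of its descendants is conditioned on, so the collider stays closed — the path is blocked at N.
Path 4: C → N ← H → B → Y
  N is a collider here and neither N nor any of its descendants is conditioned on, so the collider stays closed — the path is blocked at N.
Path 5: C → N ← H → B ← M → G → Y
  N is a collider here and neither N nor any of its descendants is conditioned on, so the collider stays closed — the path is blocked at N.
At least one path is unblocked, so d-separation fails.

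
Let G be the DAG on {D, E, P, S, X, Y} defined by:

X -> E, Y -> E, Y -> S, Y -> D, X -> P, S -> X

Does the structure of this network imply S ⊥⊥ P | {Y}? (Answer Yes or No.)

No

2 paths connect S and P; each must be blocked for d-separation to hold:
  1. S ← Y → E ← X → P — Y:fork[blocks]; E:collider[blocks]; X:fork[open] ⇒ blocked
  2. S → X → P — X:chain[open] ⇒ active
At least one path is unblocked, so d-separation fails.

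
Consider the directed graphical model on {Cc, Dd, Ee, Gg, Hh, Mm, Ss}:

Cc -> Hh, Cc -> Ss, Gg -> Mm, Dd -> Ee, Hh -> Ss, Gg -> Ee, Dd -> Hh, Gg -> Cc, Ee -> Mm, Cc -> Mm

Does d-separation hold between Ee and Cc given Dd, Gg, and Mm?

Enumerating the 6 paths from Ee to Cc and testing each for blocking by {Dd, Gg, Mm}:
Path 1: Ee → Mm ← Gg → Cc
  Gg is a fork here and Gg is conditioned on, so the path is blocked at Gg.
Path 2: Ee → Mm ← Cc
  Mm is a collider and Mm is conditioned on, which opens it — no node blocks this path, so it is active.
Path 3: Ee ← Gg → Mm ← Cc
  Gg is a fork here and Gg is conditioned on, so the path is blocked at Gg.
Path 4: Ee ← Gg → Cc
  Gg is a fork here and Gg is conditioned on, so the path is blocked at Gg.
Path 5: Ee ← Dd → Hh ← Cc
  Dd is a fork here and Dd is conditioned on, so the path is blocked at Dd.
Path 6: Ee ← Dd → Hh → Ss ← Cc
  Dd is a fork here and Dd is conditioned on, so the path is blocked at Dd.
Because an active path exists, Ee and Cc are not d-separated.

No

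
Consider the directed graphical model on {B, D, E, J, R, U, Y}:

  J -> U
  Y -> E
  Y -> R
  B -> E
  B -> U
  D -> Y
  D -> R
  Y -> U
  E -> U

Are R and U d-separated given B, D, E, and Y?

Yes

Enumerating the 6 paths from R to U and testing each for blocking by {B, D, E, Y}:
Path 1: R ← Y → E ← B → U
  Y is a fork here and Y is conditioned on, so the path is blocked at Y.
Path 2: R ← Y → E → U
  Y is a fork here and Y is conditioned on, so the path is blocked at Y.
Path 3: R ← Y → U
  Y is a fork here and Y is conditioned on, so the path is blocked at Y.
Path 4: R ← D → Y → E ← B → U
  D is a fork here and D is conditioned on, so the path is blocked at D.
Path 5: R ← D → Y → E → U
  D is a fork here and D is conditioned on, so the path is blocked at D.
Path 6: R ← D → Y → U
  D is a fork here and D is conditioned on, so the path is blocked at D.
All paths are blocked; R ⊥ U | {B, D, E, Y} holds.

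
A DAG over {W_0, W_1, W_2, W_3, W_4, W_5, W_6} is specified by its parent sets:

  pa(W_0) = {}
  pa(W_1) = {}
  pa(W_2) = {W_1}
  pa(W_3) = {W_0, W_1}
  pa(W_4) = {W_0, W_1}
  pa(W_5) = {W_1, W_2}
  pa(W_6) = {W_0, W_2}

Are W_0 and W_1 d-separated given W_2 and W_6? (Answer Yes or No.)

Yes

4 paths connect W_0 and W_1; each must be blocked for d-separation to hold:
Path 1: W_0 → W_6 ← W_2 → W_5 ← W_1
  W_2 is a fork here and W_2 is conditioned on, so the path is blocked at W_2.
Path 2: W_0 → W_6 ← W_2 ← W_1
  W_2 is a chain here and W_2 is conditioned on, so the path is blocked at W_2.
Path 3: W_0 → W_4 ← W_1
  W_4 is a collider here and neither W_4 nor any of its descendants is conditioned on, so the collider stays closed — the path is blocked at W_4.
Path 4: W_0 → W_3 ← W_1
  W_3 is a collider here and neither W_3 nor any of its descendants is conditioned on, so the collider stays closed — the path is blocked at W_3.
Every path is blocked, so W_0 and W_1 are d-separated given {W_2, W_6}.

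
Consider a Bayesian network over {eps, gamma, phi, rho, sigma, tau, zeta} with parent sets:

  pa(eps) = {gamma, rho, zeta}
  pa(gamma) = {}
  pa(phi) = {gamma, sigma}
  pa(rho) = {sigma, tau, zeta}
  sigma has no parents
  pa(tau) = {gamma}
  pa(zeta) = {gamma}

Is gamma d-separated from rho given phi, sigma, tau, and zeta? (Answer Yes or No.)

Yes

6 paths connect gamma and rho; each must be blocked for d-separation to hold:
Path 1: gamma → zeta → eps ← rho
  zeta is a chain here and zeta is conditioned on, so the path is blocked at zeta.
Path 2: gamma → zeta → rho
  zeta is a chain here and zeta is conditioned on, so the path is blocked at zeta.
Path 3: gamma → eps ← zeta → rho
  eps is a collider here and neither eps nor any of its descendants is conditioned on, so the collider stays closed — the path is blocked at eps.
Path 4: gamma → eps ← rho
  eps is a collider here and neither eps nor any of its descendants is conditioned on, so the collider stays closed — the path is blocked at eps.
Path 5: gamma → tau → rho
  tau is a chain here and tau is conditioned on, so the path is blocked at tau.
Path 6: gamma → phi ← sigma → rho
  sigma is a fork here and sigma is conditioned on, so the path is blocked at sigma.
All paths are blocked; gamma ⊥ rho | {phi, sigma, tau, zeta} holds.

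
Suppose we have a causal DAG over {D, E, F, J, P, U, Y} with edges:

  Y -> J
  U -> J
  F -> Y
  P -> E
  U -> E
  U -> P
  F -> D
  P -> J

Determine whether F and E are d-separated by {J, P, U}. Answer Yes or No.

Yes

4 paths connect F and E; each must be blocked for d-separation to hold:
  1. F → Y → J ← P → E — Y:chain[open]; J:collider[open]; P:fork[blocks] ⇒ blocked
  2. F → Y → J ← P ← U → E — Y:chain[open]; J:collider[open]; P:chain[blocks]; U:fork[blocks] ⇒ blocked
  3. F → Y → J ← U → E — Y:chain[open]; J:collider[open]; U:fork[blocks] ⇒ blocked
  4. F → Y → J ← U → P → E — Y:chain[open]; J:collider[open]; U:fork[blocks]; P:chain[blocks] ⇒ blocked
All paths are blocked; F ⊥ E | {J, P, U} holds.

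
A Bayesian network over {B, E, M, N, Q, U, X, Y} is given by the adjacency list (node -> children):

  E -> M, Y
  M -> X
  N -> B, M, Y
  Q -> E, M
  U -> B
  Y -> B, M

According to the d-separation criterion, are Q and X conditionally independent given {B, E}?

No

Enumerating the 5 paths from Q to X and testing each for blocking by {B, E}:
Path 1: Q → M → X
  M is a chain and M is not conditioned on — no node blocks this path, so it is active.
Path 2: Q → E → Y → M → X
  E is a chain here and E is conditioned on, so the path is blocked at E.
Path 3: Q → E → Y ← N → M → X
  E is a chain here and E is conditioned on, so the path is blocked at E.
Path 4: Q → E → Y → B ← N → M → X
  E is a chain here and E is conditioned on, so the path is blocked at E.
Path 5: Q → E → M → X
  E is a chain here and E is conditioned on, so the path is blocked at E.
At least one path is unblocked, so d-separation fails.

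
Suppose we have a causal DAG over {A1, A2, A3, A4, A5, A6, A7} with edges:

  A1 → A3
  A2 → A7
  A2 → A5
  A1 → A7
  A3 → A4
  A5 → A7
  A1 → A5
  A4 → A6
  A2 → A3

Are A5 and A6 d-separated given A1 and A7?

There are 6 undirected paths between A5 and A6; checking each against the conditioning set {A1, A7}:
Path 1: A5 → A7 ← A2 → A3 → A4 → A6
  A7 is a collider and A7 is conditioned on, which opens it; A2 is a fork and A2 is not conditioned on; A3 is a chain and A3 is not conditioned on; A4 is a chain and A4 is not conditioned on — no node blocks this path, so it is active.
Path 2: A5 → A7 ← A1 → A3 → A4 → A6
  A1 is a fork here and A1 is conditioned on, so the path is blocked at A1.
Path 3: A5 ← A2 → A7 ← A1 → A3 → A4 → A6
  A1 is a fork here and A1 is conditioned on, so the path is blocked at A1.
Path 4: A5 ← A2 → A3 → A4 → A6
  A2 is a fork and A2 is not conditioned on; A3 is a chain and A3 is not conditioned on; A4 is a chain and A4 is not conditioned on — no node blocks this path, so it is active.
Path 5: A5 ← A1 → A7 ← A2 → A3 → A4 → A6
  A1 is a fork here and A1 is conditioned on, so the path is blocked at A1.
Path 6: A5 ← A1 → A3 → A4 → A6
  A1 is a fork here and A1 is conditioned on, so the path is blocked at A1.
Since the path A5 → A7 ← A2 → A3 → A4 → A6 is active, A5 and A6 are not d-separated given {A1, A7}.

No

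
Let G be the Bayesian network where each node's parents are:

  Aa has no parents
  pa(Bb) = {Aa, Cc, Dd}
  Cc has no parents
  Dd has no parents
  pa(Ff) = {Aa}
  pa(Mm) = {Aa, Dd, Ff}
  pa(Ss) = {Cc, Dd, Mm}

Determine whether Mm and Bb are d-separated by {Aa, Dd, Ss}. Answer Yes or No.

6 paths connect Mm and Bb; each must be blocked for d-separation to hold:
  1. Mm ← Ff ← Aa → Bb — Ff:chain[open]; Aa:fork[blocks] ⇒ blocked
  2. Mm ← Aa → Bb — Aa:fork[blocks] ⇒ blocked
  3. Mm → Ss ← Cc → Bb — Ss:collider[open]; Cc:fork[open] ⇒ active
  4. Mm → Ss ← Dd → Bb — Ss:collider[open]; Dd:fork[blocks] ⇒ blocked
  5. Mm ← Dd → Bb — Dd:fork[blocks] ⇒ blocked
  6. Mm ← Dd → Ss ← Cc → Bb — Dd:fork[blocks]; Ss:collider[open]; Cc:fork[open] ⇒ blocked
Since the path Mm → Ss ← Cc → Bb is active, Mm and Bb are not d-separated given {Aa, Dd, Ss}.

No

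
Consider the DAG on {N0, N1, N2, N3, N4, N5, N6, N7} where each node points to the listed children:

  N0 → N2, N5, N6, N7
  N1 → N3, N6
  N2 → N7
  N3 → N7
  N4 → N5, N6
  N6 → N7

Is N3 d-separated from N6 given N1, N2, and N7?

No

Enumerating the 6 paths from N3 to N6 and testing each for blocking by {N1, N2, N7}:
  1. N3 ← N1 → N6 — N1:fork[blocks] ⇒ blocked
  2. N3 → N7 ← N0 → N6 — N7:collider[open]; N0:fork[open] ⇒ active
  3. N3 → N7 ← N0 → N5 ← N4 → N6 — N7:collider[open]; N0:fork[open]; N5:collider[blocks]; N4:fork[open] ⇒ blocked
  4. N3 → N7 ← N2 ← N0 → N6 — N7:collider[open]; N2:chain[blocks]; N0:fork[open] ⇒ blocked
  5. N3 → N7 ← N2 ← N0 → N5 ← N4 → N6 — N7:collider[open]; N2:chain[blocks]; N0:fork[open]; N5:collider[blocks]; N4:fork[open] ⇒ blocked
  6. N3 → N7 ← N6 — N7:collider[open] ⇒ active
Since the path N3 → N7 ← N0 → N6 is active, N3 and N6 are not d-separated given {N1, N2, N7}.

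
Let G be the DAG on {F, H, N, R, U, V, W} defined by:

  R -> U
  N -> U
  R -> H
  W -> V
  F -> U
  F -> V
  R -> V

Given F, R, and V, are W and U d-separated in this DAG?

Yes

2 paths connect W and U; each must be blocked for d-separation to hold:
Path 1: W → V ← R → U
  R is a fork here and R is conditioned on, so the path is blocked at R.
Path 2: W → V ← F → U
  F is a fork here and F is conditioned on, so the path is blocked at F.
Every path is blocked, so W and U are d-separated given {F, R, V}.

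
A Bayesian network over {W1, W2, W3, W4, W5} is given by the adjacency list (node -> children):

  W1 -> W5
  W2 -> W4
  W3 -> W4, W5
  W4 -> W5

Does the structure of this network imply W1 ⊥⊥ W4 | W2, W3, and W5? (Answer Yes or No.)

Enumerating the 2 paths from W1 to W4 and testing each for blocking by {W2, W3, W5}:
  1. W1 → W5 ← W3 → W4 — W5:collider[open]; W3:fork[blocks] ⇒ blocked
  2. W1 → W5 ← W4 — W5:collider[open] ⇒ active
Because an active path exists, W1 and W4 are not d-separated.

No — W1 and W4 are not d-separated given {W2, W3, W5}.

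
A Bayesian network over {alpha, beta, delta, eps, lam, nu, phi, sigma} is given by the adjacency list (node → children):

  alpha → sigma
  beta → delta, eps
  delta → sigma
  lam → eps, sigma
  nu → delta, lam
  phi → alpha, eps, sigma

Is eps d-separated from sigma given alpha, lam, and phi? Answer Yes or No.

Enumerating the 6 paths from eps to sigma and testing each for blocking by {alpha, lam, phi}:
Path 1: eps ← beta → delta → sigma
  beta is a fork and beta is not conditioned on; delta is a chain and delta is not conditioned on — no node blocks this path, so it is active.
Path 2: eps ← beta → delta ← nu → lam → sigma
  delta is a collider here and neither delta nor any of its descendants is conditioned on, so the collider stays closed — the path is blocked at delta.
Path 3: eps ← lam → sigma
  lam is a fork here and lam is conditioned on, so the path is blocked at lam.
Path 4: eps ← lam ← nu → delta → sigma
  lam is a chain here and lam is conditioned on, so the path is blocked at lam.
Path 5: eps ← phi → sigma
  phi is a fork here and phi is conditioned on, so the path is blocked at phi.
Path 6: eps ← phi → alpha → sigma
  phi is a fork here and phi is conditioned on, so the path is blocked at phi.
Since the path eps ← beta → delta → sigma is active, eps and sigma are not d-separated given {alpha, lam, phi}.

No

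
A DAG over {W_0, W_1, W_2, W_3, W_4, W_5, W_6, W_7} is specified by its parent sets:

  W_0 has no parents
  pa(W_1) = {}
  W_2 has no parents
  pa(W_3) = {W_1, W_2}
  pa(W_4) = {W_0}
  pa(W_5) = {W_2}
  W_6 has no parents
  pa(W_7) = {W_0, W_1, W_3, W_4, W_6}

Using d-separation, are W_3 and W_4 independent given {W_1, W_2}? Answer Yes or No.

We examine all 4 paths between W_3 and W_4:
Path 1: W_3 → W_7 ← W_4
  W_7 is a collider here and neither W_7 nor any of its descendants is conditioned on, so the collider stays closed — the path is blocked at W_7.
Path 2: W_3 → W_7 ← W_0 → W_4
  W_7 is a collider here and neither W_7 nor any of its descendants is conditioned on, so the collider stays closed — the path is blocked at W_7.
Path 3: W_3 ← W_1 → W_7 ← W_4
  W_1 is a fork here and W_1 is conditioned on, so the path is blocked at W_1.
Path 4: W_3 ← W_1 → W_7 ← W_0 → W_4
  W_1 is a fork here and W_1 is conditioned on, so the path is blocked at W_1.
All paths are blocked; W_3 ⊥ W_4 | {W_1, W_2} holds.

Yes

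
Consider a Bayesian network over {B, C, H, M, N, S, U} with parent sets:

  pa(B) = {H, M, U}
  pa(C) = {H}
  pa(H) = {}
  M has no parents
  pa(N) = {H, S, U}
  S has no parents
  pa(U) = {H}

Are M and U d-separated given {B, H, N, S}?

We examine all 3 paths between M and U:
Path 1: M → B ← H → N ← U
  H is a fork here and H is conditioned on, so the path is blocked at H.
Path 2: M → B ← H → U
  H is a fork here and H is conditioned on, so the path is blocked at H.
Path 3: M → B ← U
  B is a collider and B is conditioned on, which opens it — no node blocks this path, so it is active.
Since the path M → B ← U is active, M and U are not d-separated given {B, H, N, S}.

No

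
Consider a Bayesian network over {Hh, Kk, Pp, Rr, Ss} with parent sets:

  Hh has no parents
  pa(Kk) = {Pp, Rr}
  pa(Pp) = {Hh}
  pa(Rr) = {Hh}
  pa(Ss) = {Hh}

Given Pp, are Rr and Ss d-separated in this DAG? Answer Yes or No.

No

Enumerating the 2 paths from Rr to Ss and testing each for blocking by {Pp}:
Path 1: Rr ← Hh → Ss
  Hh is a fork and Hh is not conditioned on — no node blocks this path, so it is active.
Path 2: Rr → Kk ← Pp ← Hh → Ss
  Kk is a collider here and neither Kk nor any of its descendants is conditioned on, so the collider stays closed — the path is blocked at Kk.
Because an active path exists, Rr and Ss are not d-separated.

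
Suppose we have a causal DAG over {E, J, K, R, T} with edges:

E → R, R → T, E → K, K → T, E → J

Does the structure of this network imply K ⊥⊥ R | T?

2 paths connect K and R; each must be blocked for d-separation to hold:
Path 1: K → T ← R
  T is a collider and T is conditioned on, which opens it — no node blocks this path, so it is active.
Path 2: K ← E → R
  E is a fork and E is not conditioned on — no node blocks this path, so it is active.
Since the path K → T ← R is active, K and R are not d-separated given {T}.

No — K and R are not d-separated given {T}.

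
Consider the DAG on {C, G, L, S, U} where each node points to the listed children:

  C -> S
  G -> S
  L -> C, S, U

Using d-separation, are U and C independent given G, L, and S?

Yes

2 paths connect U and C; each must be blocked for d-separation to hold:
  1. U ← L → S ← C — L:fork[blocks]; S:collider[open] ⇒ blocked
  2. U ← L → C — L:fork[blocks] ⇒ blocked
Since every path is blocked, d-separation holds.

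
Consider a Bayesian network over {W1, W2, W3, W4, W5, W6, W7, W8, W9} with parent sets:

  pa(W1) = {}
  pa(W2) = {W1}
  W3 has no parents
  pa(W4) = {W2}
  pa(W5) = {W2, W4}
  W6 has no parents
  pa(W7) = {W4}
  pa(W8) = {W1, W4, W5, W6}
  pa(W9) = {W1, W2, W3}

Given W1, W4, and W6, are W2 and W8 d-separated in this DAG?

We examine all 6 paths between W2 and W8:
Path 1: W2 ← W1 → W8
  W1 is a fork here and W1 is conditioned on, so the path is blocked at W1.
Path 2: W2 → W5 → W8
  W5 is a chain and W5 is not conditioned on — no node blocks this path, so it is active.
Path 3: W2 → W5 ← W4 → W8
  W5 is a collider here and neither W5 nor any of its descendants is conditioned on, so the collider stays closed — the path is blocked at W5.
Path 4: W2 → W4 → W8
  W4 is a chain here and W4 is conditioned on, so the path is blocked at W4.
Path 5: W2 → W4 → W5 → W8
  W4 is a chain here and W4 is conditioned on, so the path is blocked at W4.
Path 6: W2 → W9 ← W1 → W8
  W9 is a collider here and neither W9 nor any of its descendants is conditioned on, so the collider stays closed — the path is blocked at W9.
Because an active path exists, W2 and W8 are not d-separated.

No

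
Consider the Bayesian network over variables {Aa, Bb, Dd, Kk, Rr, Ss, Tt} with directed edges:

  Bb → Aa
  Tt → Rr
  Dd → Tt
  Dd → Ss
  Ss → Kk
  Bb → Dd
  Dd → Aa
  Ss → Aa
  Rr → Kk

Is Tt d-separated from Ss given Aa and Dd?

Yes

There are 4 undirected paths between Tt and Ss; checking each against the conditioning set {Aa, Dd}:
Path 1: Tt → Rr → Kk ← Ss
  Kk is a collider here and neither Kk nor any of its descendants is conditioned on, so the collider stays closed — the path is blocked at Kk.
Path 2: Tt ← Dd ← Bb → Aa ← Ss
  Dd is a chain here and Dd is conditioned on, so the path is blocked at Dd.
Path 3: Tt ← Dd → Ss
  Dd is a fork here and Dd is conditioned on, so the path is blocked at Dd.
Path 4: Tt ← Dd → Aa ← Ss
  Dd is a fork here and Dd is conditioned on, so the path is blocked at Dd.
Since every path is blocked, d-separation holds.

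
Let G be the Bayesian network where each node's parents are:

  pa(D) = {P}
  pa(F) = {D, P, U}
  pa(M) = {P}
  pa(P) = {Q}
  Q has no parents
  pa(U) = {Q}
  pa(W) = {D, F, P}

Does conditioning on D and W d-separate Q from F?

No

6 paths connect Q and F; each must be blocked for d-separation to hold:
Path 1: Q → P → W ← F
  P is a chain and P is not conditioned on; W is a collider and W is conditioned on, which opens it — no node blocks this path, so it is active.
Path 2: Q → P → W ← D → F
  D is a fork here and D is conditioned on, so the path is blocked at D.
Path 3: Q → P → F
  P is a chain and P is not conditioned on — no node blocks this path, so it is active.
Path 4: Q → P → D → W ← F
  D is a chain here and D is conditioned on, so the path is blocked at D.
Path 5: Q → P → D → F
  D is a chain here and D is conditioned on, so the path is blocked at D.
Path 6: Q → U → F
  U is a chain and U is not conditioned on — no node blocks this path, so it is active.
At least one path is unblocked, so d-separation fails.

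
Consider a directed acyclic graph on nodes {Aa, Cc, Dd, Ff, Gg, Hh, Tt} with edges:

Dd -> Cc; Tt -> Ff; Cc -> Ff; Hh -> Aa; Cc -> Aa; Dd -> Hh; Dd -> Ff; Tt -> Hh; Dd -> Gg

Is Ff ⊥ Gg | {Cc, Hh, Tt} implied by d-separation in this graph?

We examine all 5 paths between Ff and Gg:
Path 1: Ff ← Dd → Gg
  Dd is a fork and Dd is not conditioned on — no node blocks this path, so it is active.
Path 2: Ff ← Cc ← Dd → Gg
  Cc is a chain here and Cc is conditioned on, so the path is blocked at Cc.
Path 3: Ff ← Cc → Aa ← Hh ← Dd → Gg
  Cc is a fork here and Cc is conditioned on, so the path is blocked at Cc.
Path 4: Ff ← Tt → Hh ← Dd → Gg
  Tt is a fork here and Tt is conditioned on, so the path is blocked at Tt.
Path 5: Ff ← Tt → Hh → Aa ← Cc ← Dd → Gg
  Tt is a fork here and Tt is conditioned on, so the path is blocked at Tt.
Because an active path exists, Ff and Gg are not d-separated.

No — Ff and Gg are not d-separated given {Cc, Hh, Tt}.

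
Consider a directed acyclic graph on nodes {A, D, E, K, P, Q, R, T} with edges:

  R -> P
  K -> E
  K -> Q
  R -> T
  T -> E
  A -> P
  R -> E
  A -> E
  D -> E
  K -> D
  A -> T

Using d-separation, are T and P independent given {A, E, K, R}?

Yes — T and P are d-separated given {A, E, K, R}.

We examine all 6 paths between T and P:
Path 1: T → E ← A → P
  A is a fork here and A is conditioned on, so the path is blocked at A.
Path 2: T → E ← R → P
  R is a fork here and R is conditioned on, so the path is blocked at R.
Path 3: T ← A → E ← R → P
  A is a fork here and A is conditioned on, so the path is blocked at A.
Path 4: T ← A → P
  A is a fork here and A is conditioned on, so the path is blocked at A.
Path 5: T ← R → E ← A → P
  R is a fork here and R is conditioned on, so the path is blocked at R.
Path 6: T ← R → P
  R is a fork here and R is conditioned on, so the path is blocked at R.
All paths are blocked; T ⊥ P | {A, E, K, R} holds.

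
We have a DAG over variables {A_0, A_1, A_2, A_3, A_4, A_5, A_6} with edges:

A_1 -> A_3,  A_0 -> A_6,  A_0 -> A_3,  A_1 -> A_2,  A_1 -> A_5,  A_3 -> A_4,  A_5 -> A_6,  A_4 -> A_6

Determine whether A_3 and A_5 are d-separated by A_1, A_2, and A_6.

No

There are 3 undirected paths between A_3 and A_5; checking each against the conditioning set {A_1, A_2, A_6}:
Path 1: A_3 ← A_0 → A_6 ← A_5
  A_0 is a fork and A_0 is not conditioned on; A_6 is a collider and A_6 is conditioned on, which opens it — no node blocks this path, so it is active.
Path 2: A_3 → A_4 → A_6 ← A_5
  A_4 is a chain and A_4 is not conditioned on; A_6 is a collider and A_6 is conditioned on, which opens it — no node blocks this path, so it is active.
Path 3: A_3 ← A_1 → A_5
  A_1 is a fork here and A_1 is conditioned on, so the path is blocked at A_1.
At least one path is unblocked, so d-separation fails.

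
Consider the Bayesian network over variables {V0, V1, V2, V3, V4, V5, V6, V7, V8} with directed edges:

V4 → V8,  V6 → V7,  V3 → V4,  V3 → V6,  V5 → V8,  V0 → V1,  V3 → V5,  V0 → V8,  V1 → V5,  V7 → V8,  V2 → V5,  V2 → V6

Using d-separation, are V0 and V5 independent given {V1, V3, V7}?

6 paths connect V0 and V5; each must be blocked for d-separation to hold:
Path 1: V0 → V8 ← V7 ← V6 ← V2 → V5
  V8 is a collider here and neither V8 nor any of its descendants is conditioned on, so the collider stays closed — the path is blocked at V8.
Path 2: V0 → V8 ← V7 ← V6 ← V3 → V5
  V8 is a collider here and neither V8 nor any of its descendants is conditioned on, so the collider stays closed — the path is blocked at V8.
Path 3: V0 → V8 ← V5
  V8 is a collider here and neither V8 nor any of its descendants is conditioned on, so the collider stays closed — the path is blocked at V8.
Path 4: V0 → V8 ← V4 ← V3 → V5
  V8 is a collider here and neither V8 nor any of its descendants is conditioned on, so the collider stays closed — the path is blocked at V8.
Path 5: V0 → V8 ← V4 ← V3 → V6 ← V2 → V5
  V8 is a collider here and neither V8 nor any of its descendants is conditioned on, so the collider stays closed — the path is blocked at V8.
Path 6: V0 → V1 → V5
  V1 is a chain here and V1 is conditioned on, so the path is blocked at V1.
Since every path is blocked, d-separation holds.

Yes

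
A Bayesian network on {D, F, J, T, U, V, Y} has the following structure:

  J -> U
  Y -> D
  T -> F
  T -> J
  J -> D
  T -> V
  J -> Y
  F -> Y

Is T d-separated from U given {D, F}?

There are 3 undirected paths between T and U; checking each against the conditioning set {D, F}:
Path 1: T → F → Y ← J → U
  F is a chain here and F is conditioned on, so the path is blocked at F.
Path 2: T → F → Y → D ← J → U
  F is a chain here and F is conditioned on, so the path is blocked at F.
Path 3: T → J → U
  J is a chain and J is not conditioned on — no node blocks this path, so it is active.
Since the path T → J → U is active, T and U are not d-separated given {D, F}.

No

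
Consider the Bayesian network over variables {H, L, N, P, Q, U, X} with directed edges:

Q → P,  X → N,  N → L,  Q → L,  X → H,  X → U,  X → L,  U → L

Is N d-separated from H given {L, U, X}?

Yes

We examine all 3 paths between N and H:
Path 1: N ← X → H
  X is a fork here and X is conditioned on, so the path is blocked at X.
Path 2: N → L ← X → H
  X is a fork here and X is conditioned on, so the path is blocked at X.
Path 3: N → L ← U ← X → H
  U is a chain here and U is conditioned on, so the path is blocked at U.
Every path is blocked, so N and H are d-separated given {L, U, X}.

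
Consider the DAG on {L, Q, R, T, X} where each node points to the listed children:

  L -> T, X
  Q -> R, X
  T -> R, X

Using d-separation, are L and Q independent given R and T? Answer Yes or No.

Yes — L and Q are d-separated given {R, T}.

Enumerating the 4 paths from L to Q and testing each for blocking by {R, T}:
  1. L → X ← T → R ← Q — X:collider[blocks]; T:fork[blocks]; R:collider[open] ⇒ blocked
  2. L → X ← Q — X:collider[blocks] ⇒ blocked
  3. L → T → X ← Q — T:chain[blocks]; X:collider[blocks] ⇒ blocked
  4. L → T → R ← Q — T:chain[blocks]; R:collider[open] ⇒ blocked
Since every path is blocked, d-separation holds.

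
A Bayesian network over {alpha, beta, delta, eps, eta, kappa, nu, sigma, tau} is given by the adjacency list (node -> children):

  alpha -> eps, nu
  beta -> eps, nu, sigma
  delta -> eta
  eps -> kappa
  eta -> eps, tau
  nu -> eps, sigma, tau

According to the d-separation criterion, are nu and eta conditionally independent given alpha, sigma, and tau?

5 paths connect nu and eta; each must be blocked for d-separation to hold:
  1. nu ← alpha → eps ← eta — alpha:fork[blocks]; eps:collider[blocks] ⇒ blocked
  2. nu → tau ← eta — tau:collider[open] ⇒ active
  3. nu → eps ← eta — eps:collider[blocks] ⇒ blocked
  4. nu ← beta → eps ← eta — beta:fork[open]; eps:collider[blocks] ⇒ blocked
  5. nu → sigma ← beta → eps ← eta — sigma:collider[open]; beta:fork[open]; eps:collider[blocks] ⇒ blocked
At least one path is unblocked, so d-separation fails.

No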